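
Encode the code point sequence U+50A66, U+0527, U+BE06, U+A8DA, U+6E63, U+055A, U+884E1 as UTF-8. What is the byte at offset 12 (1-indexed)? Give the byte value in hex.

1-indexed offset 12 is 0-indexed offset 11.
U+50A66 → 4-byte form F1 90 A9 A6 at offsets 0–3.
U+0527 → 2-byte form D4 A7 at offsets 4–5.
U+BE06 → 3-byte form EB B8 86 at offsets 6–8.
U+A8DA → 3-byte form EA A3 9A at offsets 9–11.
Offset 11 falls in char 4's range; it's byte 3 of EA A3 9A = 0x9A.

0x9A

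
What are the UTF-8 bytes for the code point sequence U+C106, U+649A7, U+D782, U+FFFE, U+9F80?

EC 84 86 F1 A4 A6 A7 ED 9E 82 EF BF BE E9 BE 80

U+C106: 3-byte form → EC 84 86.
U+649A7: 4-byte form → F1 A4 A6 A7.
U+D782: 3-byte form → ED 9E 82.
U+FFFE: 3-byte form → EF BF BE.
U+9F80: 3-byte form → E9 BE 80.
Concatenated (16 bytes): EC 84 86 F1 A4 A6 A7 ED 9E 82 EF BF BE E9 BE 80.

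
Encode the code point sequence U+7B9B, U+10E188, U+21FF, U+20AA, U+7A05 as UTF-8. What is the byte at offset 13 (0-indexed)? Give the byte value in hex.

U+7B9B → 3-byte form E7 AE 9B at offsets 0–2.
U+10E188 → 4-byte form F4 8E 86 88 at offsets 3–6.
U+21FF → 3-byte form E2 87 BF at offsets 7–9.
U+20AA → 3-byte form E2 82 AA at offsets 10–12.
U+7A05 → 3-byte form E7 A8 85 at offsets 13–15.
Offset 13 falls in char 5's range; it's byte 1 of E7 A8 85 = 0xE7.

0xE7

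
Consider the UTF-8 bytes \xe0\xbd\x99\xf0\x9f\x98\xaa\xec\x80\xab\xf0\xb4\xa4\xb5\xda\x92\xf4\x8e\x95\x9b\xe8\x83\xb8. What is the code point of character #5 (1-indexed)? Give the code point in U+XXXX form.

U+0692

Offset 0: leading byte 0xE0 = 11100000 → 3-byte char #1 = E0 BD 99.
Offset 3: leading byte 0xF0 = 11110000 → 4-byte char #2 = F0 9F 98 AA.
Offset 7: leading byte 0xEC = 11101100 → 3-byte char #3 = EC 80 AB.
Offset 10: leading byte 0xF0 = 11110000 → 4-byte char #4 = F0 B4 A4 B5.
Offset 14: leading byte 0xDA = 11011010 → 2-byte char #5 = DA 92.
Leading byte 0xDA = 11011010 matches 110xxxxx → 2-byte sequence.
Byte 1: 0xDA = 11011010, payload 11010 (5 bits).
Byte 2: 0x92 = 10010010 (10xxxxxx ✓), payload 010010.
Concatenate: 11010010010 = 0x692 (11 bits → U+0692).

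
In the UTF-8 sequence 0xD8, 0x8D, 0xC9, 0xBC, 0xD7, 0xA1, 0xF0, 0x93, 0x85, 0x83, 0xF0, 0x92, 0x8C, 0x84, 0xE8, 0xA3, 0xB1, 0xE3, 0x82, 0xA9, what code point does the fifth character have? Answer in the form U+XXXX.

Offset 0: leading byte 0xD8 = 11011000 → 2-byte char #1 = D8 8D.
Offset 2: leading byte 0xC9 = 11001001 → 2-byte char #2 = C9 BC.
Offset 4: leading byte 0xD7 = 11010111 → 2-byte char #3 = D7 A1.
Offset 6: leading byte 0xF0 = 11110000 → 4-byte char #4 = F0 93 85 83.
Offset 10: leading byte 0xF0 = 11110000 → 4-byte char #5 = F0 92 8C 84.
Leading byte 0xF0 = 11110000 matches 11110xxx → 4-byte sequence.
Byte 1: 0xF0 = 11110000, payload 000 (3 bits).
Byte 2: 0x92 = 10010010 (10xxxxxx ✓), payload 010010.
Byte 3: 0x8C = 10001100 (10xxxxxx ✓), payload 001100.
Byte 4: 0x84 = 10000100 (10xxxxxx ✓), payload 000100.
Concatenate: 000010010001100000100 = 0x12304 (21 bits → U+12304).

U+12304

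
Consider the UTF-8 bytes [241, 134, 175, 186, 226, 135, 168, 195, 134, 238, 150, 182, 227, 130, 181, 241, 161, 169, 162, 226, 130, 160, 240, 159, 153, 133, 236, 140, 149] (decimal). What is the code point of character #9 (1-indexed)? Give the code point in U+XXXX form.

Offset 0: leading byte 0xF1 = 11110001 → 4-byte char #1 = F1 86 AF BA.
Offset 4: leading byte 0xE2 = 11100010 → 3-byte char #2 = E2 87 A8.
Offset 7: leading byte 0xC3 = 11000011 → 2-byte char #3 = C3 86.
Offset 9: leading byte 0xEE = 11101110 → 3-byte char #4 = EE 96 B6.
Offset 12: leading byte 0xE3 = 11100011 → 3-byte char #5 = E3 82 B5.
Offset 15: leading byte 0xF1 = 11110001 → 4-byte char #6 = F1 A1 A9 A2.
Offset 19: leading byte 0xE2 = 11100010 → 3-byte char #7 = E2 82 A0.
Offset 22: leading byte 0xF0 = 11110000 → 4-byte char #8 = F0 9F 99 85.
Offset 26: leading byte 0xEC = 11101100 → 3-byte char #9 = EC 8C 95.
Leading byte 0xEC = 11101100 matches 1110xxxx → 3-byte sequence.
Byte 1: 0xEC = 11101100, payload 1100 (4 bits).
Byte 2: 0x8C = 10001100 (10xxxxxx ✓), payload 001100.
Byte 3: 0x95 = 10010101 (10xxxxxx ✓), payload 010101.
Concatenate: 1100001100010101 = 0xC315 (16 bits → U+C315).

U+C315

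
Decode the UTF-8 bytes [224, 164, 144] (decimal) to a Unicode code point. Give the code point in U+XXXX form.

Leading byte 0xE0 = 11100000 matches 1110xxxx → 3-byte sequence.
Byte 1: 0xE0 = 11100000, payload 0000 (4 bits).
Byte 2: 0xA4 = 10100100 (10xxxxxx ✓), payload 100100.
Byte 3: 0x90 = 10010000 (10xxxxxx ✓), payload 010000.
Concatenate: 0000100100010000 = 0x910 (16 bits → U+0910).

U+0910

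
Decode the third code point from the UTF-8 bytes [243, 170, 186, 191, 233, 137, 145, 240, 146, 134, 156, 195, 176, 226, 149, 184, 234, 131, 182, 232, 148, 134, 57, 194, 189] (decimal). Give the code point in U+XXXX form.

Offset 0: leading byte 0xF3 = 11110011 → 4-byte char #1 = F3 AA BA BF.
Offset 4: leading byte 0xE9 = 11101001 → 3-byte char #2 = E9 89 91.
Offset 7: leading byte 0xF0 = 11110000 → 4-byte char #3 = F0 92 86 9C.
Leading byte 0xF0 = 11110000 matches 11110xxx → 4-byte sequence.
Byte 1: 0xF0 = 11110000, payload 000 (3 bits).
Byte 2: 0x92 = 10010010 (10xxxxxx ✓), payload 010010.
Byte 3: 0x86 = 10000110 (10xxxxxx ✓), payload 000110.
Byte 4: 0x9C = 10011100 (10xxxxxx ✓), payload 011100.
Concatenate: 000010010000110011100 = 0x1219C (21 bits → U+1219C).

U+1219C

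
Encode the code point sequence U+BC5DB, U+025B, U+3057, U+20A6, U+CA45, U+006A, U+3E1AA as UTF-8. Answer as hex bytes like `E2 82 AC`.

U+BC5DB: 4-byte form → F2 BC 97 9B.
U+025B: 2-byte form → C9 9B.
U+3057: 3-byte form → E3 81 97.
U+20A6: 3-byte form → E2 82 A6.
U+CA45: 3-byte form → EC A9 85.
U+006A: 1-byte form → 6A.
U+3E1AA: 4-byte form → F0 BE 86 AA.
Concatenated (20 bytes): F2 BC 97 9B C9 9B E3 81 97 E2 82 A6 EC A9 85 6A F0 BE 86 AA.

F2 BC 97 9B C9 9B E3 81 97 E2 82 A6 EC A9 85 6A F0 BE 86 AA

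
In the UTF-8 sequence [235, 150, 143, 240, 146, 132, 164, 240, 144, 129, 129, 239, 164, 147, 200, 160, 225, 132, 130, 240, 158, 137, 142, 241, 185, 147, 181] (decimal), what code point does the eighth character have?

U+794F5

Offset 0: leading byte 0xEB = 11101011 → 3-byte char #1 = EB 96 8F.
Offset 3: leading byte 0xF0 = 11110000 → 4-byte char #2 = F0 92 84 A4.
Offset 7: leading byte 0xF0 = 11110000 → 4-byte char #3 = F0 90 81 81.
Offset 11: leading byte 0xEF = 11101111 → 3-byte char #4 = EF A4 93.
Offset 14: leading byte 0xC8 = 11001000 → 2-byte char #5 = C8 A0.
Offset 16: leading byte 0xE1 = 11100001 → 3-byte char #6 = E1 84 82.
Offset 19: leading byte 0xF0 = 11110000 → 4-byte char #7 = F0 9E 89 8E.
Offset 23: leading byte 0xF1 = 11110001 → 4-byte char #8 = F1 B9 93 B5.
Leading byte 0xF1 = 11110001 matches 11110xxx → 4-byte sequence.
Byte 1: 0xF1 = 11110001, payload 001 (3 bits).
Byte 2: 0xB9 = 10111001 (10xxxxxx ✓), payload 111001.
Byte 3: 0x93 = 10010011 (10xxxxxx ✓), payload 010011.
Byte 4: 0xB5 = 10110101 (10xxxxxx ✓), payload 110101.
Concatenate: 001111001010011110101 = 0x794F5 (21 bits → U+794F5).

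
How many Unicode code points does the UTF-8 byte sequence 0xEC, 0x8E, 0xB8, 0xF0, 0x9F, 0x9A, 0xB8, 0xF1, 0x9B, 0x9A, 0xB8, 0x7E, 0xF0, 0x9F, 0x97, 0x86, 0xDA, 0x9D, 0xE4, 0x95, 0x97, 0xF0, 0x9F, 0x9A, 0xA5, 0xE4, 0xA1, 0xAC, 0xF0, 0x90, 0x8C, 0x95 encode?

10

Byte at offset 0: 0xEC = 11101100 → 3-byte char (#1). Advance 3.
Byte at offset 3: 0xF0 = 11110000 → 4-byte char (#2). Advance 4.
Byte at offset 7: 0xF1 = 11110001 → 4-byte char (#3). Advance 4.
Byte at offset 11: 0x7E = 01111110 → 1-byte char (#4). Advance 1.
Byte at offset 12: 0xF0 = 11110000 → 4-byte char (#5). Advance 4.
Byte at offset 16: 0xDA = 11011010 → 2-byte char (#6). Advance 2.
Byte at offset 18: 0xE4 = 11100100 → 3-byte char (#7). Advance 3.
Byte at offset 21: 0xF0 = 11110000 → 4-byte char (#8). Advance 4.
Byte at offset 25: 0xE4 = 11100100 → 3-byte char (#9). Advance 3.
Byte at offset 28: 0xF0 = 11110000 → 4-byte char (#10). Advance 4.
Reached end at offset 32 after 10 code points.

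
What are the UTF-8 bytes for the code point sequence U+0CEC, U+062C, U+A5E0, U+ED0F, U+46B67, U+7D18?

E0 B3 AC D8 AC EA 97 A0 EE B4 8F F1 86 AD A7 E7 B4 98

U+0CEC: 3-byte form → E0 B3 AC.
U+062C: 2-byte form → D8 AC.
U+A5E0: 3-byte form → EA 97 A0.
U+ED0F: 3-byte form → EE B4 8F.
U+46B67: 4-byte form → F1 86 AD A7.
U+7D18: 3-byte form → E7 B4 98.
Concatenated (18 bytes): E0 B3 AC D8 AC EA 97 A0 EE B4 8F F1 86 AD A7 E7 B4 98.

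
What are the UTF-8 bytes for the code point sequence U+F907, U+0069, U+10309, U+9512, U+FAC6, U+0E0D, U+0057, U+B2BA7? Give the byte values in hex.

EF A4 87 69 F0 90 8C 89 E9 94 92 EF AB 86 E0 B8 8D 57 F2 B2 AE A7

U+F907: 3-byte form → EF A4 87.
U+0069: 1-byte form → 69.
U+10309: 4-byte form → F0 90 8C 89.
U+9512: 3-byte form → E9 94 92.
U+FAC6: 3-byte form → EF AB 86.
U+0E0D: 3-byte form → E0 B8 8D.
U+0057: 1-byte form → 57.
U+B2BA7: 4-byte form → F2 B2 AE A7.
Concatenated (22 bytes): EF A4 87 69 F0 90 8C 89 E9 94 92 EF AB 86 E0 B8 8D 57 F2 B2 AE A7.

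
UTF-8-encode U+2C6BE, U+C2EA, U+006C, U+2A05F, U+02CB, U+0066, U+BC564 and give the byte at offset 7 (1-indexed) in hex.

0xAA

1-indexed offset 7 is 0-indexed offset 6.
U+2C6BE → 4-byte form F0 AC 9A BE at offsets 0–3.
U+C2EA → 3-byte form EC 8B AA at offsets 4–6.
Offset 6 falls in char 2's range; it's byte 3 of EC 8B AA = 0xAA.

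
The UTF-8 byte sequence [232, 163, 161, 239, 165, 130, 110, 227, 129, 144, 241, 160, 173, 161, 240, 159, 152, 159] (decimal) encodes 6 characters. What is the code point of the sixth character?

U+1F61F

Offset 0: leading byte 0xE8 = 11101000 → 3-byte char #1 = E8 A3 A1.
Offset 3: leading byte 0xEF = 11101111 → 3-byte char #2 = EF A5 82.
Offset 6: leading byte 0x6E = 01101110 → 1-byte char #3 = 6E.
Offset 7: leading byte 0xE3 = 11100011 → 3-byte char #4 = E3 81 90.
Offset 10: leading byte 0xF1 = 11110001 → 4-byte char #5 = F1 A0 AD A1.
Offset 14: leading byte 0xF0 = 11110000 → 4-byte char #6 = F0 9F 98 9F.
Leading byte 0xF0 = 11110000 matches 11110xxx → 4-byte sequence.
Byte 1: 0xF0 = 11110000, payload 000 (3 bits).
Byte 2: 0x9F = 10011111 (10xxxxxx ✓), payload 011111.
Byte 3: 0x98 = 10011000 (10xxxxxx ✓), payload 011000.
Byte 4: 0x9F = 10011111 (10xxxxxx ✓), payload 011111.
Concatenate: 000011111011000011111 = 0x1F61F (21 bits → U+1F61F).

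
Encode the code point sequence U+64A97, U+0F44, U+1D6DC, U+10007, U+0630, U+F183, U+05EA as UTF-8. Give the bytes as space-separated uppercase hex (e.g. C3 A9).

U+64A97: 4-byte form → F1 A4 AA 97.
U+0F44: 3-byte form → E0 BD 84.
U+1D6DC: 4-byte form → F0 9D 9B 9C.
U+10007: 4-byte form → F0 90 80 87.
U+0630: 2-byte form → D8 B0.
U+F183: 3-byte form → EF 86 83.
U+05EA: 2-byte form → D7 AA.
Concatenated (22 bytes): F1 A4 AA 97 E0 BD 84 F0 9D 9B 9C F0 90 80 87 D8 B0 EF 86 83 D7 AA.

F1 A4 AA 97 E0 BD 84 F0 9D 9B 9C F0 90 80 87 D8 B0 EF 86 83 D7 AA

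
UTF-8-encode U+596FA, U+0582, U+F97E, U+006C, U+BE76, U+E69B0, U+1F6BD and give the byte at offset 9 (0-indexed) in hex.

U+596FA → 4-byte form F1 99 9B BA at offsets 0–3.
U+0582 → 2-byte form D6 82 at offsets 4–5.
U+F97E → 3-byte form EF A5 BE at offsets 6–8.
U+006C → 1-byte form 6C at offsets 9–9.
Offset 9 falls in char 4's range; it's byte 1 of 6C = 0x6C.

0x6C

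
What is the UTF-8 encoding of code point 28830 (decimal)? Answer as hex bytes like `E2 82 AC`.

E7 82 9E

U+709E = 0x709E = 28830 decimal. In range U+0800–U+FFFF → 3-byte form: 1110xxxx 10xxxxxx 10xxxxxx.
Binary (16 bits): 0111000010011110.
Split 4+6+6: 0111 | 000010 | 011110.
Byte 1: 11100111 = 0xE7.
Byte 2: 10000010 = 0x82.
Byte 3: 10011110 = 0x9E.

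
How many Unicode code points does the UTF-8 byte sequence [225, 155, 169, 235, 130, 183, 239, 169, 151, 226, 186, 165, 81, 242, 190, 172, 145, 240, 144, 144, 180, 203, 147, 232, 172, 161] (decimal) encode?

Byte at offset 0: 0xE1 = 11100001 → 3-byte char (#1). Advance 3.
Byte at offset 3: 0xEB = 11101011 → 3-byte char (#2). Advance 3.
Byte at offset 6: 0xEF = 11101111 → 3-byte char (#3). Advance 3.
Byte at offset 9: 0xE2 = 11100010 → 3-byte char (#4). Advance 3.
Byte at offset 12: 0x51 = 01010001 → 1-byte char (#5). Advance 1.
Byte at offset 13: 0xF2 = 11110010 → 4-byte char (#6). Advance 4.
Byte at offset 17: 0xF0 = 11110000 → 4-byte char (#7). Advance 4.
Byte at offset 21: 0xCB = 11001011 → 2-byte char (#8). Advance 2.
Byte at offset 23: 0xE8 = 11101000 → 3-byte char (#9). Advance 3.
Reached end at offset 26 after 9 code points.

9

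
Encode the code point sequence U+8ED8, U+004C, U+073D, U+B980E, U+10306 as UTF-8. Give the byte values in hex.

E8 BB 98 4C DC BD F2 B9 A0 8E F0 90 8C 86

U+8ED8: 3-byte form → E8 BB 98.
U+004C: 1-byte form → 4C.
U+073D: 2-byte form → DC BD.
U+B980E: 4-byte form → F2 B9 A0 8E.
U+10306: 4-byte form → F0 90 8C 86.
Concatenated (14 bytes): E8 BB 98 4C DC BD F2 B9 A0 8E F0 90 8C 86.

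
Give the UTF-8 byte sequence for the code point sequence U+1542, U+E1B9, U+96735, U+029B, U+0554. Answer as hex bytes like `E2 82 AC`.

E1 95 82 EE 86 B9 F2 96 9C B5 CA 9B D5 94

U+1542: 3-byte form → E1 95 82.
U+E1B9: 3-byte form → EE 86 B9.
U+96735: 4-byte form → F2 96 9C B5.
U+029B: 2-byte form → CA 9B.
U+0554: 2-byte form → D5 94.
Concatenated (14 bytes): E1 95 82 EE 86 B9 F2 96 9C B5 CA 9B D5 94.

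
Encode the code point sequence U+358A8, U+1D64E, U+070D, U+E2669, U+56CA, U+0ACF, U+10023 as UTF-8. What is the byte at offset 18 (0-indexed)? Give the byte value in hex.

U+358A8 → 4-byte form F0 B5 A2 A8 at offsets 0–3.
U+1D64E → 4-byte form F0 9D 99 8E at offsets 4–7.
U+070D → 2-byte form DC 8D at offsets 8–9.
U+E2669 → 4-byte form F3 A2 99 A9 at offsets 10–13.
U+56CA → 3-byte form E5 9B 8A at offsets 14–16.
U+0ACF → 3-byte form E0 AB 8F at offsets 17–19.
Offset 18 falls in char 6's range; it's byte 2 of E0 AB 8F = 0xAB.

0xAB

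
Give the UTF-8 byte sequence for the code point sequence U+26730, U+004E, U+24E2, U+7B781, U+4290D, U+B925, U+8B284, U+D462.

F0 A6 9C B0 4E E2 93 A2 F1 BB 9E 81 F1 82 A4 8D EB A4 A5 F2 8B 8A 84 ED 91 A2

U+26730: 4-byte form → F0 A6 9C B0.
U+004E: 1-byte form → 4E.
U+24E2: 3-byte form → E2 93 A2.
U+7B781: 4-byte form → F1 BB 9E 81.
U+4290D: 4-byte form → F1 82 A4 8D.
U+B925: 3-byte form → EB A4 A5.
U+8B284: 4-byte form → F2 8B 8A 84.
U+D462: 3-byte form → ED 91 A2.
Concatenated (26 bytes): F0 A6 9C B0 4E E2 93 A2 F1 BB 9E 81 F1 82 A4 8D EB A4 A5 F2 8B 8A 84 ED 91 A2.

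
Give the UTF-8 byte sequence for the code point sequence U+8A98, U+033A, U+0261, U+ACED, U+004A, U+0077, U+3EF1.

E8 AA 98 CC BA C9 A1 EA B3 AD 4A 77 E3 BB B1

U+8A98: 3-byte form → E8 AA 98.
U+033A: 2-byte form → CC BA.
U+0261: 2-byte form → C9 A1.
U+ACED: 3-byte form → EA B3 AD.
U+004A: 1-byte form → 4A.
U+0077: 1-byte form → 77.
U+3EF1: 3-byte form → E3 BB B1.
Concatenated (15 bytes): E8 AA 98 CC BA C9 A1 EA B3 AD 4A 77 E3 BB B1.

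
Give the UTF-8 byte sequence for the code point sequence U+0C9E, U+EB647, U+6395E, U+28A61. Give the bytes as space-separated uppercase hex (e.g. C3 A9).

U+0C9E: 3-byte form → E0 B2 9E.
U+EB647: 4-byte form → F3 AB 99 87.
U+6395E: 4-byte form → F1 A3 A5 9E.
U+28A61: 4-byte form → F0 A8 A9 A1.
Concatenated (15 bytes): E0 B2 9E F3 AB 99 87 F1 A3 A5 9E F0 A8 A9 A1.

E0 B2 9E F3 AB 99 87 F1 A3 A5 9E F0 A8 A9 A1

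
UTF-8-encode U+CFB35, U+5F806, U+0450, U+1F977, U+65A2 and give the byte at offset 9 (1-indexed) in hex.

0xD1

1-indexed offset 9 is 0-indexed offset 8.
U+CFB35 → 4-byte form F3 8F AC B5 at offsets 0–3.
U+5F806 → 4-byte form F1 9F A0 86 at offsets 4–7.
U+0450 → 2-byte form D1 90 at offsets 8–9.
Offset 8 falls in char 3's range; it's byte 1 of D1 90 = 0xD1.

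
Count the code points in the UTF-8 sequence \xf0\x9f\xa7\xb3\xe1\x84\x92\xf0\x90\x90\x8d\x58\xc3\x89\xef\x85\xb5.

Byte at offset 0: 0xF0 = 11110000 → 4-byte char (#1). Advance 4.
Byte at offset 4: 0xE1 = 11100001 → 3-byte char (#2). Advance 3.
Byte at offset 7: 0xF0 = 11110000 → 4-byte char (#3). Advance 4.
Byte at offset 11: 0x58 = 01011000 → 1-byte char (#4). Advance 1.
Byte at offset 12: 0xC3 = 11000011 → 2-byte char (#5). Advance 2.
Byte at offset 14: 0xEF = 11101111 → 3-byte char (#6). Advance 3.
Reached end at offset 17 after 6 code points.

6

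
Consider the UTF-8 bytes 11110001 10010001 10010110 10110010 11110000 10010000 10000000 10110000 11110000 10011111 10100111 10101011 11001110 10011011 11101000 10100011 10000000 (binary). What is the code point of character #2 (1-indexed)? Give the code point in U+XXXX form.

U+10030

Offset 0: leading byte 0xF1 = 11110001 → 4-byte char #1 = F1 91 96 B2.
Offset 4: leading byte 0xF0 = 11110000 → 4-byte char #2 = F0 90 80 B0.
Leading byte 0xF0 = 11110000 matches 11110xxx → 4-byte sequence.
Byte 1: 0xF0 = 11110000, payload 000 (3 bits).
Byte 2: 0x90 = 10010000 (10xxxxxx ✓), payload 010000.
Byte 3: 0x80 = 10000000 (10xxxxxx ✓), payload 000000.
Byte 4: 0xB0 = 10110000 (10xxxxxx ✓), payload 110000.
Concatenate: 000010000000000110000 = 0x10030 (21 bits → U+10030).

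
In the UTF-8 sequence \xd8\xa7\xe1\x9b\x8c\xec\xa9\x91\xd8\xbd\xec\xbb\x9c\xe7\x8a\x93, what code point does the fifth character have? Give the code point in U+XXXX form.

U+CEDC

Offset 0: leading byte 0xD8 = 11011000 → 2-byte char #1 = D8 A7.
Offset 2: leading byte 0xE1 = 11100001 → 3-byte char #2 = E1 9B 8C.
Offset 5: leading byte 0xEC = 11101100 → 3-byte char #3 = EC A9 91.
Offset 8: leading byte 0xD8 = 11011000 → 2-byte char #4 = D8 BD.
Offset 10: leading byte 0xEC = 11101100 → 3-byte char #5 = EC BB 9C.
Leading byte 0xEC = 11101100 matches 1110xxxx → 3-byte sequence.
Byte 1: 0xEC = 11101100, payload 1100 (4 bits).
Byte 2: 0xBB = 10111011 (10xxxxxx ✓), payload 111011.
Byte 3: 0x9C = 10011100 (10xxxxxx ✓), payload 011100.
Concatenate: 1100111011011100 = 0xCEDC (16 bits → U+CEDC).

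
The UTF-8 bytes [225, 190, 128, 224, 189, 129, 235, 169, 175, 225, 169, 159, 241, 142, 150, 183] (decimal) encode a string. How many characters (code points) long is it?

Byte at offset 0: 0xE1 = 11100001 → 3-byte char (#1). Advance 3.
Byte at offset 3: 0xE0 = 11100000 → 3-byte char (#2). Advance 3.
Byte at offset 6: 0xEB = 11101011 → 3-byte char (#3). Advance 3.
Byte at offset 9: 0xE1 = 11100001 → 3-byte char (#4). Advance 3.
Byte at offset 12: 0xF1 = 11110001 → 4-byte char (#5). Advance 4.
Reached end at offset 16 after 5 code points.

5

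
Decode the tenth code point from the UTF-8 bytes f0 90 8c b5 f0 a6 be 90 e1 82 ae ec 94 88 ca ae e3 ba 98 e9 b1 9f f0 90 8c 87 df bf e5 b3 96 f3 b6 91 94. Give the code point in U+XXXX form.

U+5CD6

Offset 0: leading byte 0xF0 = 11110000 → 4-byte char #1 = F0 90 8C B5.
Offset 4: leading byte 0xF0 = 11110000 → 4-byte char #2 = F0 A6 BE 90.
Offset 8: leading byte 0xE1 = 11100001 → 3-byte char #3 = E1 82 AE.
Offset 11: leading byte 0xEC = 11101100 → 3-byte char #4 = EC 94 88.
Offset 14: leading byte 0xCA = 11001010 → 2-byte char #5 = CA AE.
Offset 16: leading byte 0xE3 = 11100011 → 3-byte char #6 = E3 BA 98.
Offset 19: leading byte 0xE9 = 11101001 → 3-byte char #7 = E9 B1 9F.
Offset 22: leading byte 0xF0 = 11110000 → 4-byte char #8 = F0 90 8C 87.
Offset 26: leading byte 0xDF = 11011111 → 2-byte char #9 = DF BF.
Offset 28: leading byte 0xE5 = 11100101 → 3-byte char #10 = E5 B3 96.
Leading byte 0xE5 = 11100101 matches 1110xxxx → 3-byte sequence.
Byte 1: 0xE5 = 11100101, payload 0101 (4 bits).
Byte 2: 0xB3 = 10110011 (10xxxxxx ✓), payload 110011.
Byte 3: 0x96 = 10010110 (10xxxxxx ✓), payload 010110.
Concatenate: 0101110011010110 = 0x5CD6 (16 bits → U+5CD6).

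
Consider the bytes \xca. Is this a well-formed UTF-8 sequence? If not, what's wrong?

Leading byte 0xCA = 11001010 → 2-byte form, but only 1 byte is present.

invalid (sequence truncated)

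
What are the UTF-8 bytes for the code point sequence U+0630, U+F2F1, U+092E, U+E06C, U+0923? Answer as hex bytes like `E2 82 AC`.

U+0630: 2-byte form → D8 B0.
U+F2F1: 3-byte form → EF 8B B1.
U+092E: 3-byte form → E0 A4 AE.
U+E06C: 3-byte form → EE 81 AC.
U+0923: 3-byte form → E0 A4 A3.
Concatenated (14 bytes): D8 B0 EF 8B B1 E0 A4 AE EE 81 AC E0 A4 A3.

D8 B0 EF 8B B1 E0 A4 AE EE 81 AC E0 A4 A3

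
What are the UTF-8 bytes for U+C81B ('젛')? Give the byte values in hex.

EC A0 9B

U+C81B = 0xC81B = 51227 decimal. In range U+0800–U+FFFF → 3-byte form: 1110xxxx 10xxxxxx 10xxxxxx.
Binary (16 bits): 1100100000011011.
Split 4+6+6: 1100 | 100000 | 011011.
Byte 1: 11101100 = 0xEC.
Byte 2: 10100000 = 0xA0.
Byte 3: 10011011 = 0x9B.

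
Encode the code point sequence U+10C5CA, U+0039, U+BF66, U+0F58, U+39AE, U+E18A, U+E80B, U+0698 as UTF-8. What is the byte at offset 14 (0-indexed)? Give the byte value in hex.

U+10C5CA → 4-byte form F4 8C 97 8A at offsets 0–3.
U+0039 → 1-byte form 39 at offsets 4–4.
U+BF66 → 3-byte form EB BD A6 at offsets 5–7.
U+0F58 → 3-byte form E0 BD 98 at offsets 8–10.
U+39AE → 3-byte form E3 A6 AE at offsets 11–13.
U+E18A → 3-byte form EE 86 8A at offsets 14–16.
Offset 14 falls in char 6's range; it's byte 1 of EE 86 8A = 0xEE.

0xEE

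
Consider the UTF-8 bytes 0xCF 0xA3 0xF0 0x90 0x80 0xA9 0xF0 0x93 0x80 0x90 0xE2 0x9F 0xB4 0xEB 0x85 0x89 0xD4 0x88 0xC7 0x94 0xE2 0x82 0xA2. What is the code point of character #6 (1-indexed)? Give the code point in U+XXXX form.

Offset 0: leading byte 0xCF = 11001111 → 2-byte char #1 = CF A3.
Offset 2: leading byte 0xF0 = 11110000 → 4-byte char #2 = F0 90 80 A9.
Offset 6: leading byte 0xF0 = 11110000 → 4-byte char #3 = F0 93 80 90.
Offset 10: leading byte 0xE2 = 11100010 → 3-byte char #4 = E2 9F B4.
Offset 13: leading byte 0xEB = 11101011 → 3-byte char #5 = EB 85 89.
Offset 16: leading byte 0xD4 = 11010100 → 2-byte char #6 = D4 88.
Leading byte 0xD4 = 11010100 matches 110xxxxx → 2-byte sequence.
Byte 1: 0xD4 = 11010100, payload 10100 (5 bits).
Byte 2: 0x88 = 10001000 (10xxxxxx ✓), payload 001000.
Concatenate: 10100001000 = 0x508 (11 bits → U+0508).

U+0508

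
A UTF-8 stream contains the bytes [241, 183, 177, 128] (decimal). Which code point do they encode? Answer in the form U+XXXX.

Leading byte 0xF1 = 11110001 matches 11110xxx → 4-byte sequence.
Byte 1: 0xF1 = 11110001, payload 001 (3 bits).
Byte 2: 0xB7 = 10110111 (10xxxxxx ✓), payload 110111.
Byte 3: 0xB1 = 10110001 (10xxxxxx ✓), payload 110001.
Byte 4: 0x80 = 10000000 (10xxxxxx ✓), payload 000000.
Concatenate: 001110111110001000000 = 0x77C40 (21 bits → U+77C40).

U+77C40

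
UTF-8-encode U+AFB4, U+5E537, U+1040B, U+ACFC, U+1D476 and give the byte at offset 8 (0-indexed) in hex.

U+AFB4 → 3-byte form EA BE B4 at offsets 0–2.
U+5E537 → 4-byte form F1 9E 94 B7 at offsets 3–6.
U+1040B → 4-byte form F0 90 90 8B at offsets 7–10.
Offset 8 falls in char 3's range; it's byte 2 of F0 90 90 8B = 0x90.

0x90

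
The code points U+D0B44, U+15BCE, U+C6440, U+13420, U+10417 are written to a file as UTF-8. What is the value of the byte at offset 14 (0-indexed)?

0x90

U+D0B44 → 4-byte form F3 90 AD 84 at offsets 0–3.
U+15BCE → 4-byte form F0 95 AF 8E at offsets 4–7.
U+C6440 → 4-byte form F3 86 91 80 at offsets 8–11.
U+13420 → 4-byte form F0 93 90 A0 at offsets 12–15.
Offset 14 falls in char 4's range; it's byte 3 of F0 93 90 A0 = 0x90.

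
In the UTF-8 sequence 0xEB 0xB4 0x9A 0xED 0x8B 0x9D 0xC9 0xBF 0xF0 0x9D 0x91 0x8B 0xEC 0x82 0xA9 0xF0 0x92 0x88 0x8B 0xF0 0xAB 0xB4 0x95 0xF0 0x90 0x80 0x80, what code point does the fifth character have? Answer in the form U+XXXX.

Offset 0: leading byte 0xEB = 11101011 → 3-byte char #1 = EB B4 9A.
Offset 3: leading byte 0xED = 11101101 → 3-byte char #2 = ED 8B 9D.
Offset 6: leading byte 0xC9 = 11001001 → 2-byte char #3 = C9 BF.
Offset 8: leading byte 0xF0 = 11110000 → 4-byte char #4 = F0 9D 91 8B.
Offset 12: leading byte 0xEC = 11101100 → 3-byte char #5 = EC 82 A9.
Leading byte 0xEC = 11101100 matches 1110xxxx → 3-byte sequence.
Byte 1: 0xEC = 11101100, payload 1100 (4 bits).
Byte 2: 0x82 = 10000010 (10xxxxxx ✓), payload 000010.
Byte 3: 0xA9 = 10101001 (10xxxxxx ✓), payload 101001.
Concatenate: 1100000010101001 = 0xC0A9 (16 bits → U+C0A9).

U+C0A9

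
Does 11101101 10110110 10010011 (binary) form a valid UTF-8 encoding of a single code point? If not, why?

invalid (encodes a surrogate (U+D800–U+DFFF))

Structurally a 3-byte sequence; payload = 0xDD93.
But 0xDD93 is in U+D800–U+DFFF, the surrogate range. Surrogates are not Unicode scalar values and are forbidden in UTF-8.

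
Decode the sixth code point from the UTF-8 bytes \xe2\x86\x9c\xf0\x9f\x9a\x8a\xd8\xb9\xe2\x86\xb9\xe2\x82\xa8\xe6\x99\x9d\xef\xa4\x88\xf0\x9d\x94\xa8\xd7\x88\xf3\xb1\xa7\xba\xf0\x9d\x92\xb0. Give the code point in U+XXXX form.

Offset 0: leading byte 0xE2 = 11100010 → 3-byte char #1 = E2 86 9C.
Offset 3: leading byte 0xF0 = 11110000 → 4-byte char #2 = F0 9F 9A 8A.
Offset 7: leading byte 0xD8 = 11011000 → 2-byte char #3 = D8 B9.
Offset 9: leading byte 0xE2 = 11100010 → 3-byte char #4 = E2 86 B9.
Offset 12: leading byte 0xE2 = 11100010 → 3-byte char #5 = E2 82 A8.
Offset 15: leading byte 0xE6 = 11100110 → 3-byte char #6 = E6 99 9D.
Leading byte 0xE6 = 11100110 matches 1110xxxx → 3-byte sequence.
Byte 1: 0xE6 = 11100110, payload 0110 (4 bits).
Byte 2: 0x99 = 10011001 (10xxxxxx ✓), payload 011001.
Byte 3: 0x9D = 10011101 (10xxxxxx ✓), payload 011101.
Concatenate: 0110011001011101 = 0x665D (16 bits → U+665D).

U+665D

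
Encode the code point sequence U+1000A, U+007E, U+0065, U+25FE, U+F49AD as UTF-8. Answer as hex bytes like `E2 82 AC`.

F0 90 80 8A 7E 65 E2 97 BE F3 B4 A6 AD

U+1000A: 4-byte form → F0 90 80 8A.
U+007E: 1-byte form → 7E.
U+0065: 1-byte form → 65.
U+25FE: 3-byte form → E2 97 BE.
U+F49AD: 4-byte form → F3 B4 A6 AD.
Concatenated (13 bytes): F0 90 80 8A 7E 65 E2 97 BE F3 B4 A6 AD.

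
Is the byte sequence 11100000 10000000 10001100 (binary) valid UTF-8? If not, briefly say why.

Leading byte 0xE0 = 11100000 → 3-byte form.
Continuation bytes all match 10xxxxxx. Payload decodes to 0xC.
But 0xC < 0x800, the minimum for a 3-byte sequence — this is an overlong encoding.

invalid (overlong encoding)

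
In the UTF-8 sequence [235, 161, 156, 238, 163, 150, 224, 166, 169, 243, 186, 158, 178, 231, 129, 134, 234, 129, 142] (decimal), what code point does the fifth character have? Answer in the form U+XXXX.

Offset 0: leading byte 0xEB = 11101011 → 3-byte char #1 = EB A1 9C.
Offset 3: leading byte 0xEE = 11101110 → 3-byte char #2 = EE A3 96.
Offset 6: leading byte 0xE0 = 11100000 → 3-byte char #3 = E0 A6 A9.
Offset 9: leading byte 0xF3 = 11110011 → 4-byte char #4 = F3 BA 9E B2.
Offset 13: leading byte 0xE7 = 11100111 → 3-byte char #5 = E7 81 86.
Leading byte 0xE7 = 11100111 matches 1110xxxx → 3-byte sequence.
Byte 1: 0xE7 = 11100111, payload 0111 (4 bits).
Byte 2: 0x81 = 10000001 (10xxxxxx ✓), payload 000001.
Byte 3: 0x86 = 10000110 (10xxxxxx ✓), payload 000110.
Concatenate: 0111000001000110 = 0x7046 (16 bits → U+7046).

U+7046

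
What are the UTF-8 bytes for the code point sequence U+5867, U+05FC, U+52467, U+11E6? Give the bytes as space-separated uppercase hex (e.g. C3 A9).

E5 A1 A7 D7 BC F1 92 91 A7 E1 87 A6

U+5867: 3-byte form → E5 A1 A7.
U+05FC: 2-byte form → D7 BC.
U+52467: 4-byte form → F1 92 91 A7.
U+11E6: 3-byte form → E1 87 A6.
Concatenated (12 bytes): E5 A1 A7 D7 BC F1 92 91 A7 E1 87 A6.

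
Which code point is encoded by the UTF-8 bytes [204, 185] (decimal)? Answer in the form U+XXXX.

Leading byte 0xCC = 11001100 matches 110xxxxx → 2-byte sequence.
Byte 1: 0xCC = 11001100, payload 01100 (5 bits).
Byte 2: 0xB9 = 10111001 (10xxxxxx ✓), payload 111001.
Concatenate: 01100111001 = 0x339 (11 bits → U+0339).

U+0339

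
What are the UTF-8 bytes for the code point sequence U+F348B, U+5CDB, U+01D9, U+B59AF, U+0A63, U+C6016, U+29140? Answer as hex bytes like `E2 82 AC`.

F3 B3 92 8B E5 B3 9B C7 99 F2 B5 A6 AF E0 A9 A3 F3 86 80 96 F0 A9 85 80

U+F348B: 4-byte form → F3 B3 92 8B.
U+5CDB: 3-byte form → E5 B3 9B.
U+01D9: 2-byte form → C7 99.
U+B59AF: 4-byte form → F2 B5 A6 AF.
U+0A63: 3-byte form → E0 A9 A3.
U+C6016: 4-byte form → F3 86 80 96.
U+29140: 4-byte form → F0 A9 85 80.
Concatenated (24 bytes): F3 B3 92 8B E5 B3 9B C7 99 F2 B5 A6 AF E0 A9 A3 F3 86 80 96 F0 A9 85 80.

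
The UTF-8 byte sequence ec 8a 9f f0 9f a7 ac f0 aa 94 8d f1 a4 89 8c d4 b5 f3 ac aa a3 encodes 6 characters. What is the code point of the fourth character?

U+6424C

Offset 0: leading byte 0xEC = 11101100 → 3-byte char #1 = EC 8A 9F.
Offset 3: leading byte 0xF0 = 11110000 → 4-byte char #2 = F0 9F A7 AC.
Offset 7: leading byte 0xF0 = 11110000 → 4-byte char #3 = F0 AA 94 8D.
Offset 11: leading byte 0xF1 = 11110001 → 4-byte char #4 = F1 A4 89 8C.
Leading byte 0xF1 = 11110001 matches 11110xxx → 4-byte sequence.
Byte 1: 0xF1 = 11110001, payload 001 (3 bits).
Byte 2: 0xA4 = 10100100 (10xxxxxx ✓), payload 100100.
Byte 3: 0x89 = 10001001 (10xxxxxx ✓), payload 001001.
Byte 4: 0x8C = 10001100 (10xxxxxx ✓), payload 001100.
Concatenate: 001100100001001001100 = 0x6424C (21 bits → U+6424C).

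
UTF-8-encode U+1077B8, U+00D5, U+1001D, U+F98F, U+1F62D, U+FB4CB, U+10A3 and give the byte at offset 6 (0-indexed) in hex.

U+1077B8 → 4-byte form F4 87 9E B8 at offsets 0–3.
U+00D5 → 2-byte form C3 95 at offsets 4–5.
U+1001D → 4-byte form F0 90 80 9D at offsets 6–9.
Offset 6 falls in char 3's range; it's byte 1 of F0 90 80 9D = 0xF0.

0xF0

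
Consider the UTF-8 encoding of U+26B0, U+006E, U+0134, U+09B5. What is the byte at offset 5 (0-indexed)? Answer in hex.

0xB4

U+26B0 → 3-byte form E2 9A B0 at offsets 0–2.
U+006E → 1-byte form 6E at offsets 3–3.
U+0134 → 2-byte form C4 B4 at offsets 4–5.
Offset 5 falls in char 3's range; it's byte 2 of C4 B4 = 0xB4.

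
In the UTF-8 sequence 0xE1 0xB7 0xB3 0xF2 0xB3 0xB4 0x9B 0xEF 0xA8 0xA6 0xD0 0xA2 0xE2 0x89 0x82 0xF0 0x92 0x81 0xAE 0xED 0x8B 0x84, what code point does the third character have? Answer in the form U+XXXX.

U+FA26

Offset 0: leading byte 0xE1 = 11100001 → 3-byte char #1 = E1 B7 B3.
Offset 3: leading byte 0xF2 = 11110010 → 4-byte char #2 = F2 B3 B4 9B.
Offset 7: leading byte 0xEF = 11101111 → 3-byte char #3 = EF A8 A6.
Leading byte 0xEF = 11101111 matches 1110xxxx → 3-byte sequence.
Byte 1: 0xEF = 11101111, payload 1111 (4 bits).
Byte 2: 0xA8 = 10101000 (10xxxxxx ✓), payload 101000.
Byte 3: 0xA6 = 10100110 (10xxxxxx ✓), payload 100110.
Concatenate: 1111101000100110 = 0xFA26 (16 bits → U+FA26).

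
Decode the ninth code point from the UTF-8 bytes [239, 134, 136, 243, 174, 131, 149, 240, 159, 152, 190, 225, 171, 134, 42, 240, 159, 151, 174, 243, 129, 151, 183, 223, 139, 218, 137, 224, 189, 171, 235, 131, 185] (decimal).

U+0689

Offset 0: leading byte 0xEF = 11101111 → 3-byte char #1 = EF 86 88.
Offset 3: leading byte 0xF3 = 11110011 → 4-byte char #2 = F3 AE 83 95.
Offset 7: leading byte 0xF0 = 11110000 → 4-byte char #3 = F0 9F 98 BE.
Offset 11: leading byte 0xE1 = 11100001 → 3-byte char #4 = E1 AB 86.
Offset 14: leading byte 0x2A = 00101010 → 1-byte char #5 = 2A.
Offset 15: leading byte 0xF0 = 11110000 → 4-byte char #6 = F0 9F 97 AE.
Offset 19: leading byte 0xF3 = 11110011 → 4-byte char #7 = F3 81 97 B7.
Offset 23: leading byte 0xDF = 11011111 → 2-byte char #8 = DF 8B.
Offset 25: leading byte 0xDA = 11011010 → 2-byte char #9 = DA 89.
Leading byte 0xDA = 11011010 matches 110xxxxx → 2-byte sequence.
Byte 1: 0xDA = 11011010, payload 11010 (5 bits).
Byte 2: 0x89 = 10001001 (10xxxxxx ✓), payload 001001.
Concatenate: 11010001001 = 0x689 (11 bits → U+0689).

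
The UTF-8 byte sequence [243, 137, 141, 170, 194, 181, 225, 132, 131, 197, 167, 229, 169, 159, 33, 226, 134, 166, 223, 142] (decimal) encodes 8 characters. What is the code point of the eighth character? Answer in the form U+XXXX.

Offset 0: leading byte 0xF3 = 11110011 → 4-byte char #1 = F3 89 8D AA.
Offset 4: leading byte 0xC2 = 11000010 → 2-byte char #2 = C2 B5.
Offset 6: leading byte 0xE1 = 11100001 → 3-byte char #3 = E1 84 83.
Offset 9: leading byte 0xC5 = 11000101 → 2-byte char #4 = C5 A7.
Offset 11: leading byte 0xE5 = 11100101 → 3-byte char #5 = E5 A9 9F.
Offset 14: leading byte 0x21 = 00100001 → 1-byte char #6 = 21.
Offset 15: leading byte 0xE2 = 11100010 → 3-byte char #7 = E2 86 A6.
Offset 18: leading byte 0xDF = 11011111 → 2-byte char #8 = DF 8E.
Leading byte 0xDF = 11011111 matches 110xxxxx → 2-byte sequence.
Byte 1: 0xDF = 11011111, payload 11111 (5 bits).
Byte 2: 0x8E = 10001110 (10xxxxxx ✓), payload 001110.
Concatenate: 11111001110 = 0x7CE (11 bits → U+07CE).

U+07CE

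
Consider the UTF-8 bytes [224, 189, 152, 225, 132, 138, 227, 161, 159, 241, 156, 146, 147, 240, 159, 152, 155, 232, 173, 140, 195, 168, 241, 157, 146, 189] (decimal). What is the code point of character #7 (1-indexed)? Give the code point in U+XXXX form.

Offset 0: leading byte 0xE0 = 11100000 → 3-byte char #1 = E0 BD 98.
Offset 3: leading byte 0xE1 = 11100001 → 3-byte char #2 = E1 84 8A.
Offset 6: leading byte 0xE3 = 11100011 → 3-byte char #3 = E3 A1 9F.
Offset 9: leading byte 0xF1 = 11110001 → 4-byte char #4 = F1 9C 92 93.
Offset 13: leading byte 0xF0 = 11110000 → 4-byte char #5 = F0 9F 98 9B.
Offset 17: leading byte 0xE8 = 11101000 → 3-byte char #6 = E8 AD 8C.
Offset 20: leading byte 0xC3 = 11000011 → 2-byte char #7 = C3 A8.
Leading byte 0xC3 = 11000011 matches 110xxxxx → 2-byte sequence.
Byte 1: 0xC3 = 11000011, payload 00011 (5 bits).
Byte 2: 0xA8 = 10101000 (10xxxxxx ✓), payload 101000.
Concatenate: 00011101000 = 0xE8 (11 bits → U+00E8).

U+00E8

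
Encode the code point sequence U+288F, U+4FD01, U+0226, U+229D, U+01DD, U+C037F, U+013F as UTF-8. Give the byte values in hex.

U+288F: 3-byte form → E2 A2 8F.
U+4FD01: 4-byte form → F1 8F B4 81.
U+0226: 2-byte form → C8 A6.
U+229D: 3-byte form → E2 8A 9D.
U+01DD: 2-byte form → C7 9D.
U+C037F: 4-byte form → F3 80 8D BF.
U+013F: 2-byte form → C4 BF.
Concatenated (20 bytes): E2 A2 8F F1 8F B4 81 C8 A6 E2 8A 9D C7 9D F3 80 8D BF C4 BF.

E2 A2 8F F1 8F B4 81 C8 A6 E2 8A 9D C7 9D F3 80 8D BF C4 BF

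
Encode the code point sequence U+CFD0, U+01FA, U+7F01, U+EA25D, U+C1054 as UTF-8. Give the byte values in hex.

U+CFD0: 3-byte form → EC BF 90.
U+01FA: 2-byte form → C7 BA.
U+7F01: 3-byte form → E7 BC 81.
U+EA25D: 4-byte form → F3 AA 89 9D.
U+C1054: 4-byte form → F3 81 81 94.
Concatenated (16 bytes): EC BF 90 C7 BA E7 BC 81 F3 AA 89 9D F3 81 81 94.

EC BF 90 C7 BA E7 BC 81 F3 AA 89 9D F3 81 81 94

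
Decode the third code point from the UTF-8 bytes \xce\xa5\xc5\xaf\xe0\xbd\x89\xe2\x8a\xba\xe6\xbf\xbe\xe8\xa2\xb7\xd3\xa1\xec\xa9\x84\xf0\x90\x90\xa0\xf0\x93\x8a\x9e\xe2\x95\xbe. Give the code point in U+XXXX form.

U+0F49

Offset 0: leading byte 0xCE = 11001110 → 2-byte char #1 = CE A5.
Offset 2: leading byte 0xC5 = 11000101 → 2-byte char #2 = C5 AF.
Offset 4: leading byte 0xE0 = 11100000 → 3-byte char #3 = E0 BD 89.
Leading byte 0xE0 = 11100000 matches 1110xxxx → 3-byte sequence.
Byte 1: 0xE0 = 11100000, payload 0000 (4 bits).
Byte 2: 0xBD = 10111101 (10xxxxxx ✓), payload 111101.
Byte 3: 0x89 = 10001001 (10xxxxxx ✓), payload 001001.
Concatenate: 0000111101001001 = 0xF49 (16 bits → U+0F49).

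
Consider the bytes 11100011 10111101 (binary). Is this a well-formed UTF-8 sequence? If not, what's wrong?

invalid (sequence truncated)

Leading byte 0xE3 = 11100011 → 3-byte form, but only 2 bytes are present.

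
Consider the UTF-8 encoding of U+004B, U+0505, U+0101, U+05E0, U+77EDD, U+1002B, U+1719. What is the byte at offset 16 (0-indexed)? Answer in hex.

U+004B → 1-byte form 4B at offsets 0–0.
U+0505 → 2-byte form D4 85 at offsets 1–2.
U+0101 → 2-byte form C4 81 at offsets 3–4.
U+05E0 → 2-byte form D7 A0 at offsets 5–6.
U+77EDD → 4-byte form F1 B7 BB 9D at offsets 7–10.
U+1002B → 4-byte form F0 90 80 AB at offsets 11–14.
U+1719 → 3-byte form E1 9C 99 at offsets 15–17.
Offset 16 falls in char 7's range; it's byte 2 of E1 9C 99 = 0x9C.

0x9C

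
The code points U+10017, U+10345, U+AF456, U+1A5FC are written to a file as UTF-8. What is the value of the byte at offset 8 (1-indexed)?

1-indexed offset 8 is 0-indexed offset 7.
U+10017 → 4-byte form F0 90 80 97 at offsets 0–3.
U+10345 → 4-byte form F0 90 8D 85 at offsets 4–7.
Offset 7 falls in char 2's range; it's byte 4 of F0 90 8D 85 = 0x85.

0x85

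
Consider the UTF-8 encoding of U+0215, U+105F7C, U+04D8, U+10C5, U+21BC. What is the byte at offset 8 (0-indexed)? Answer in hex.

0xE1

U+0215 → 2-byte form C8 95 at offsets 0–1.
U+105F7C → 4-byte form F4 85 BD BC at offsets 2–5.
U+04D8 → 2-byte form D3 98 at offsets 6–7.
U+10C5 → 3-byte form E1 83 85 at offsets 8–10.
Offset 8 falls in char 4's range; it's byte 1 of E1 83 85 = 0xE1.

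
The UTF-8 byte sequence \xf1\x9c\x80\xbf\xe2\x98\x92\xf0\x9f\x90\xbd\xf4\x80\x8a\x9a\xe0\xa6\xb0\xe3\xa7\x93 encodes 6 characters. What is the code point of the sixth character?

Offset 0: leading byte 0xF1 = 11110001 → 4-byte char #1 = F1 9C 80 BF.
Offset 4: leading byte 0xE2 = 11100010 → 3-byte char #2 = E2 98 92.
Offset 7: leading byte 0xF0 = 11110000 → 4-byte char #3 = F0 9F 90 BD.
Offset 11: leading byte 0xF4 = 11110100 → 4-byte char #4 = F4 80 8A 9A.
Offset 15: leading byte 0xE0 = 11100000 → 3-byte char #5 = E0 A6 B0.
Offset 18: leading byte 0xE3 = 11100011 → 3-byte char #6 = E3 A7 93.
Leading byte 0xE3 = 11100011 matches 1110xxxx → 3-byte sequence.
Byte 1: 0xE3 = 11100011, payload 0011 (4 bits).
Byte 2: 0xA7 = 10100111 (10xxxxxx ✓), payload 100111.
Byte 3: 0x93 = 10010011 (10xxxxxx ✓), payload 010011.
Concatenate: 0011100111010011 = 0x39D3 (16 bits → U+39D3).

U+39D3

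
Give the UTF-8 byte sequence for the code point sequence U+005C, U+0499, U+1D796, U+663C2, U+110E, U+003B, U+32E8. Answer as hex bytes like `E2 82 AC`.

5C D2 99 F0 9D 9E 96 F1 A6 8F 82 E1 84 8E 3B E3 8B A8

U+005C: 1-byte form → 5C.
U+0499: 2-byte form → D2 99.
U+1D796: 4-byte form → F0 9D 9E 96.
U+663C2: 4-byte form → F1 A6 8F 82.
U+110E: 3-byte form → E1 84 8E.
U+003B: 1-byte form → 3B.
U+32E8: 3-byte form → E3 8B A8.
Concatenated (18 bytes): 5C D2 99 F0 9D 9E 96 F1 A6 8F 82 E1 84 8E 3B E3 8B A8.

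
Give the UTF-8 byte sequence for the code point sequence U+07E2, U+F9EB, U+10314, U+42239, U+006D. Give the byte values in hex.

U+07E2: 2-byte form → DF A2.
U+F9EB: 3-byte form → EF A7 AB.
U+10314: 4-byte form → F0 90 8C 94.
U+42239: 4-byte form → F1 82 88 B9.
U+006D: 1-byte form → 6D.
Concatenated (14 bytes): DF A2 EF A7 AB F0 90 8C 94 F1 82 88 B9 6D.

DF A2 EF A7 AB F0 90 8C 94 F1 82 88 B9 6D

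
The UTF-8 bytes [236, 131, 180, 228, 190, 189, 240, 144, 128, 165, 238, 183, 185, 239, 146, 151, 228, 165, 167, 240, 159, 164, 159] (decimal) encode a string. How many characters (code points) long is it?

7

Byte at offset 0: 0xEC = 11101100 → 3-byte char (#1). Advance 3.
Byte at offset 3: 0xE4 = 11100100 → 3-byte char (#2). Advance 3.
Byte at offset 6: 0xF0 = 11110000 → 4-byte char (#3). Advance 4.
Byte at offset 10: 0xEE = 11101110 → 3-byte char (#4). Advance 3.
Byte at offset 13: 0xEF = 11101111 → 3-byte char (#5). Advance 3.
Byte at offset 16: 0xE4 = 11100100 → 3-byte char (#6). Advance 3.
Byte at offset 19: 0xF0 = 11110000 → 4-byte char (#7). Advance 4.
Reached end at offset 23 after 7 code points.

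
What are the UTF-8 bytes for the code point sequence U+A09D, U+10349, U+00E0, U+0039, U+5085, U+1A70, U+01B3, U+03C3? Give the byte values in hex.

EA 82 9D F0 90 8D 89 C3 A0 39 E5 82 85 E1 A9 B0 C6 B3 CF 83

U+A09D: 3-byte form → EA 82 9D.
U+10349: 4-byte form → F0 90 8D 89.
U+00E0: 2-byte form → C3 A0.
U+0039: 1-byte form → 39.
U+5085: 3-byte form → E5 82 85.
U+1A70: 3-byte form → E1 A9 B0.
U+01B3: 2-byte form → C6 B3.
U+03C3: 2-byte form → CF 83.
Concatenated (20 bytes): EA 82 9D F0 90 8D 89 C3 A0 39 E5 82 85 E1 A9 B0 C6 B3 CF 83.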